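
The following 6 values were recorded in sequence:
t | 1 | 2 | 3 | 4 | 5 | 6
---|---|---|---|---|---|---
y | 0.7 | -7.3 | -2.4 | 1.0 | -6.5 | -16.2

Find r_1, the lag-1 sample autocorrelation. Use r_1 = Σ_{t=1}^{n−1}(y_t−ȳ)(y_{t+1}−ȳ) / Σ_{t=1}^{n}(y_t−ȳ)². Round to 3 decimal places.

0.023

Mean ȳ = (0.7 − 7.3 − 2.4 + 1.0 − 6.5 − 16.2)/6 = -5.1167
Deviations from mean: 5.8167, -2.1833, 2.7167, 6.1167, -1.3833, -11.0833
Numerator Σ_{t=1}^{5}(y_t−ȳ)(y_{t+1}−ȳ) = 4.8564
Denominator Σ(y_t−ȳ)² = 208.1483
r_1 = 4.8564 / 208.1483 = 0.023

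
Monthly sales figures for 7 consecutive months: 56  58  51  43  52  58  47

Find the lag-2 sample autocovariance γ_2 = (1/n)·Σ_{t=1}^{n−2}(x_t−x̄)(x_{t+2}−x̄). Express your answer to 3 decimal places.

-15.802

Mean x̄ = (56 + 58 + 51 + 43 + 52 + 58 + 47)/7 = 52.1429
Σ_{t=1}^{5}(x_t−x̄)(x_{t+2}−x̄) = -110.6122
γ_2 = -110.6122 / 7 = -15.802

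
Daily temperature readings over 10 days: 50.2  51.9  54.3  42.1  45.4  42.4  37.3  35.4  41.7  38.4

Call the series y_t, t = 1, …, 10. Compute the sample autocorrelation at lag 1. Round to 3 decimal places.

0.558

Mean ȳ = (50.2 + 51.9 + 54.3 + 42.1 + 45.4 + 42.4 + 37.3 + 35.4 + 41.7 + 38.4)/10 = 43.9100
Numerator Σ_{t=1}^{9}(y_t−ȳ)(y_{t+1}−ȳ) = 206.7369
Denominator Σ(y_t−ȳ)² = 370.4890
r_1 = 206.7369 / 370.4890 = 0.558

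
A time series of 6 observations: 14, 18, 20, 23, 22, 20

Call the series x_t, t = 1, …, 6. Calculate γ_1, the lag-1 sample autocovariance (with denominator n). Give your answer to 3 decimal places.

Mean x̄ = (14 + 18 + 20 + 23 + 22 + 20)/6 = 19.5000
Deviations: -5.5000, -1.5000, 0.5000, 3.5000, 2.5000, 0.5000
Σ_{t=1}^{5}(x_t−x̄)(x_{t+1}−x̄) = 19.2500
γ_1 = 19.2500 / 6 = 3.208

3.208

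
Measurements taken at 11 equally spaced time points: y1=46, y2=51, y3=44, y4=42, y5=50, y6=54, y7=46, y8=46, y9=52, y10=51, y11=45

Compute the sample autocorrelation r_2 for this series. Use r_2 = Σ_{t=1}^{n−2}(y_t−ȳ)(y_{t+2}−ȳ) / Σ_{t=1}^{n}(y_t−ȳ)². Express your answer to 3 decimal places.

Mean ȳ = (46 + 51 + 44 + 42 + 50 + 54 + 46 + 46 + 52 + 51 + 45)/11 = 47.9091
Numerator Σ_{t=1}^{9}(y_t−ȳ)(y_{t+2}−ȳ) = -96.1983
Denominator Σ(y_t−ȳ)² = 146.9091
r_2 = -96.1983 / 146.9091 = -0.655

-0.655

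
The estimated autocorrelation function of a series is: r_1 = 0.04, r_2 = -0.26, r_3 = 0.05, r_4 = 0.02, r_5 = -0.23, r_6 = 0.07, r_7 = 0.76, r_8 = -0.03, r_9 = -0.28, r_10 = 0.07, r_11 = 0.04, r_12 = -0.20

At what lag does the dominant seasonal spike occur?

7

The largest autocorrelation is r_7 = 0.76; the remaining lags stay at or below 0.07.
The dominant spike at lag 7 indicates a seasonal period of 7.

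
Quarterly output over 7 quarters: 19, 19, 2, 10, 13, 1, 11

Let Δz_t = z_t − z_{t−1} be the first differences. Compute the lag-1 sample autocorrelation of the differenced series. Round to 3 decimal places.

-0.493

First differences Δz: 0, -17, 8, 3, -12, 10
Mean of differences = -1.3333
Numerator Σ(Δz_t−Δz̄)(Δz_{t+1}−Δz̄) = -293.7778
Denominator Σ(Δz_t−Δz̄)² = 595.3333
r_1(Δz) = -293.7778 / 595.3333 = -0.493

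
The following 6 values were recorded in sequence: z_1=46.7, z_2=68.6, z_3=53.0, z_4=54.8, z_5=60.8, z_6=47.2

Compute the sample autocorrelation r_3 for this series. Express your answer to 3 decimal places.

0.273

Mean z̄ = (46.7 + 68.6 + 53.0 + 54.8 + 60.8 + 47.2)/6 = 55.1833
Σ(z_t−z̄)(z_{t+3}−z̄) = (3.2519) + (75.3569) + (17.4303) = 96.0392
Denominator Σ(z_t−z̄)² = 352.1683
r_3 = 96.0392 / 352.1683 = 0.273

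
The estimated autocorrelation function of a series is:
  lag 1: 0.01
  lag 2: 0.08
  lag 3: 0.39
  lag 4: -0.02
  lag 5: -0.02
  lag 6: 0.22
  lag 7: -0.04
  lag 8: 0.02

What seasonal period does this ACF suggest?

The largest autocorrelation is r_3 = 0.39, with a weaker echo at lag 6 (0.22); the remaining lags stay at or below 0.08.
The dominant spike at lag 3 indicates a seasonal period of 3.

3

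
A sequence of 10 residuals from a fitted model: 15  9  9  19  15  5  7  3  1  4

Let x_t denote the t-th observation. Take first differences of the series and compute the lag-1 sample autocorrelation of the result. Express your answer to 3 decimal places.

First differences Δx: -6, 0, 10, -4, -10, 2, -4, -2, 3
Mean of differences = -1.2222
Numerator Σ(Δx_t−Δx̄)(Δx_{t+1}−Δx̄) = -37.2716
Denominator Σ(Δx_t−Δx̄)² = 271.5556
r_1(Δx) = -37.2716 / 271.5556 = -0.137

-0.137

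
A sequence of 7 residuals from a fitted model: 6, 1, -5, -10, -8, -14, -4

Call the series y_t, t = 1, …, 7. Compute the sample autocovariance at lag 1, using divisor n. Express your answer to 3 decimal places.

14.364

Mean ȳ = (6 + 1 − 5 − 10 − 8 − 14 − 4)/7 = -4.8571
Deviations: 10.8571, 5.8571, -0.1429, -5.1429, -3.1429, -9.1429, 0.8571
Σ_{t=1}^{6}(y_t−ȳ)(y_{t+1}−ȳ) = 100.5510
γ_1 = 100.5510 / 7 = 14.364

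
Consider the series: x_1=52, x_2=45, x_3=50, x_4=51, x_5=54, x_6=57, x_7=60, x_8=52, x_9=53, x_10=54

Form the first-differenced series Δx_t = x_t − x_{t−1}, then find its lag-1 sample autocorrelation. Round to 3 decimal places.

First differences Δx: -7, 5, 1, 3, 3, 3, -8, 1, 1
Mean of differences = 0.2222
Numerator Σ(Δx_t−Δx̄)(Δx_{t+1}−Δx̄) = -41.8272
Denominator Σ(Δx_t−Δx̄)² = 167.5556
r_1(Δx) = -41.8272 / 167.5556 = -0.250

-0.250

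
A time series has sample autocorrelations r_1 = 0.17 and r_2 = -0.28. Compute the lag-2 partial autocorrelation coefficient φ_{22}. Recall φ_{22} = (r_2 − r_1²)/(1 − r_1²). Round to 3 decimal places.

-0.318

φ_{22} = (r_2 − r_1²) / (1 − r_1²)
r_1² = (0.17)² = 0.0289
Numerator = -0.28 − 0.0289 = -0.3089; denominator = 1 − 0.0289 = 0.9711
φ_{22} = -0.3089 / 0.9711 = -0.318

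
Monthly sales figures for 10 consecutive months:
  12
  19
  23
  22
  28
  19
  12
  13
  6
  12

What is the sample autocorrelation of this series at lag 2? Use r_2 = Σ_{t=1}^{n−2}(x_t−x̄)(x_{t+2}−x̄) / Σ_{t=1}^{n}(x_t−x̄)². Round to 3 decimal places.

0.184

Mean x̄ = (12 + 19 + 23 + 22 + 28 + 19 + 12 + 13 + 6 + 12)/10 = 16.6000
Numerator Σ_{t=1}^{8}(x_t−x̄)(x_{t+2}−x̄) = 73.6800
Denominator Σ(x_t−x̄)² = 400.4000
r_2 = 73.6800 / 400.4000 = 0.184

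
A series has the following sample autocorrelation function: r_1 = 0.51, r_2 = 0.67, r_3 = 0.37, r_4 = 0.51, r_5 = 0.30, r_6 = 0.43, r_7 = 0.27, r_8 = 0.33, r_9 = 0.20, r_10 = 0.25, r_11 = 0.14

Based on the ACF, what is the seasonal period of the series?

The largest autocorrelation is r_2 = 0.67; the remaining lags stay at or below 0.51.
The dominant spike at lag 2 indicates a seasonal period of 2.

2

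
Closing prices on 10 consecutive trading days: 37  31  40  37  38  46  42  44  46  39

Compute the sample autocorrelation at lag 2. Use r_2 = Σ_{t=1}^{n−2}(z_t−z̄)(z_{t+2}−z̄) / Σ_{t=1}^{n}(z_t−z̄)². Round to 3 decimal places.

Mean z̄ = (37 + 31 + 40 + 37 + 38 + 46 + 42 + 44 + 46 + 39)/10 = 40.0000
Numerator Σ_{t=1}^{8}(z_t−z̄)(z_{t+2}−z̄) = 37.0000
Denominator Σ(z_t−z̄)² = 196.0000
r_2 = 37.0000 / 196.0000 = 0.189

0.189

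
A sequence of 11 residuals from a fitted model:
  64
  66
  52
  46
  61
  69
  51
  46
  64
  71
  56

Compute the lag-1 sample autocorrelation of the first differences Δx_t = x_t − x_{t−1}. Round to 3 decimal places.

-0.023

First differences Δx: 2, -14, -6, 15, 8, -18, -5, 18, 7, -15
Mean of differences = -0.8000
Numerator Σ(Δx_t−Δx̄)(Δx_{t+1}−Δx̄) = -33.6400
Denominator Σ(Δx_t−Δx̄)² = 1465.6000
r_1(Δx) = -33.6400 / 1465.6000 = -0.023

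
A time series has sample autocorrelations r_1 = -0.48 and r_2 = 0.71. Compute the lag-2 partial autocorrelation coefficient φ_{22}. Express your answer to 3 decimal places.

φ_{22} = (r_2 − r_1²) / (1 − r_1²)
r_1² = (-0.48)² = 0.2304
Numerator = 0.71 − 0.2304 = 0.4796; denominator = 1 − 0.2304 = 0.7696
φ_{22} = 0.4796 / 0.7696 = 0.623

0.623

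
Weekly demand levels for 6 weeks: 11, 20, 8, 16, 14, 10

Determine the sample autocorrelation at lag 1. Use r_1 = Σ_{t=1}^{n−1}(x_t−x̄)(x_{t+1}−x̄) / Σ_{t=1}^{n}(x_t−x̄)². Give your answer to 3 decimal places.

-0.672

Mean x̄ = (11 + 20 + 8 + 16 + 14 + 10)/6 = 13.1667
Deviations from mean: -2.1667, 6.8333, -5.1667, 2.8333, 0.8333, -3.1667
Numerator Σ_{t=1}^{5}(x_t−x̄)(x_{t+1}−x̄) = -65.0278
Denominator Σ(x_t−x̄)² = 96.8333
r_1 = -65.0278 / 96.8333 = -0.672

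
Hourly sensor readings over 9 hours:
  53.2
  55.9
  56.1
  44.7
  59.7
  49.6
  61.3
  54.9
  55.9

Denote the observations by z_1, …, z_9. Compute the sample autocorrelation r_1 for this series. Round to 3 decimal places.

-0.604

Mean z̄ = (53.2 + 55.9 + 56.1 + 44.7 + 59.7 + 49.6 + 61.3 + 54.9 + 55.9)/9 = 54.5889
Numerator Σ_{t=1}^{8}(z_t−z̄)(z_{t+1}−z̄) = -121.8101
Denominator Σ(z_t−z̄)² = 201.5889
r_1 = -121.8101 / 201.5889 = -0.604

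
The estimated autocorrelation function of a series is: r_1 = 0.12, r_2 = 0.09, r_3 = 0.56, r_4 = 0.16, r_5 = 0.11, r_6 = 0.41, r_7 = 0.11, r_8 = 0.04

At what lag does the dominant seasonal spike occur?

3

The largest autocorrelation is r_3 = 0.56, with a weaker echo at lag 6 (0.41); the remaining lags stay at or below 0.16.
The dominant spike at lag 3 indicates a seasonal period of 3.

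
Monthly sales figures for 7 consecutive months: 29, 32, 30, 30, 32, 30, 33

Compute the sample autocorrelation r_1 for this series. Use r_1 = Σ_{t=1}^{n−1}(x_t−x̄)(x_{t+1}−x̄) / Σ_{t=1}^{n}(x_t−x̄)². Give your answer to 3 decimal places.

-0.479

Mean x̄ = (29 + 32 + 30 + 30 + 32 + 30 + 33)/7 = 30.8571
Deviations from mean: -1.8571, 1.1429, -0.8571, -0.8571, 1.1429, -0.8571, 2.1429
Numerator Σ_{t=1}^{6}(x_t−x̄)(x_{t+1}−x̄) = -6.1633
Denominator Σ(x_t−x̄)² = 12.8571
r_1 = -6.1633 / 12.8571 = -0.479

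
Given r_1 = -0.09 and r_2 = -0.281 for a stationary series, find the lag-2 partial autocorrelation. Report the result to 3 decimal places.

φ_{22} = (r_2 − r_1²) / (1 − r_1²)
r_1² = (-0.09)² = 0.0081
Numerator = -0.281 − 0.0081 = -0.2891; denominator = 1 − 0.0081 = 0.9919
φ_{22} = -0.2891 / 0.9919 = -0.291

-0.291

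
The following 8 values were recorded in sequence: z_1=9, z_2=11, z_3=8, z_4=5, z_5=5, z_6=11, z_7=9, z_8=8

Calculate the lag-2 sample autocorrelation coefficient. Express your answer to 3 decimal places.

-0.543

Mean z̄ = (9 + 11 + 8 + 5 + 5 + 11 + 9 + 8)/8 = 8.2500
Deviations from mean: 0.7500, 2.7500, -0.2500, -3.2500, -3.2500, 2.7500, 0.7500, -0.2500
Σ(z_t−z̄)(z_{t+2}−z̄) = (-0.1875) + (-8.9375) + (0.8125) + (-8.9375) + (-2.4375) + (-0.6875) = -20.3750
Denominator Σ(z_t−z̄)² = 37.5000
r_2 = -20.3750 / 37.5000 = -0.543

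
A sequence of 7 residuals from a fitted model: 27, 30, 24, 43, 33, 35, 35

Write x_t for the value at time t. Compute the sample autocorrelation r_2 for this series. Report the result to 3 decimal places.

Mean x̄ = (27 + 30 + 24 + 43 + 33 + 35 + 35)/7 = 32.4286
Deviations from mean: -5.4286, -2.4286, -8.4286, 10.5714, 0.5714, 2.5714, 2.5714
Σ(x_t−x̄)(x_{t+2}−x̄) = (45.7551) + (-25.6735) + (-4.8163) + (27.1837) + (1.4694) = 43.9184
Denominator Σ(x_t−x̄)² = 231.7143
r_2 = 43.9184 / 231.7143 = 0.190

0.190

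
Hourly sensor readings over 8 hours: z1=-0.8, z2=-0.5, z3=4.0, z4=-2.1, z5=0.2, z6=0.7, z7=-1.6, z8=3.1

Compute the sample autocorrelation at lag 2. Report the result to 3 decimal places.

Mean z̄ = (-0.8 − 0.5 + 4.0 − 2.1 + 0.2 + 0.7 − 1.6 + 3.1)/8 = 0.3750
Deviations from mean: -1.1750, -0.8750, 3.6250, -2.4750, -0.1750, 0.3250, -1.9750, 2.7250
Numerator Σ_{t=1}^{6}(z_t−z̄)(z_{t+2}−z̄) = -2.3013
Denominator Σ(z_t−z̄)² = 32.8750
r_2 = -2.3013 / 32.8750 = -0.070

-0.070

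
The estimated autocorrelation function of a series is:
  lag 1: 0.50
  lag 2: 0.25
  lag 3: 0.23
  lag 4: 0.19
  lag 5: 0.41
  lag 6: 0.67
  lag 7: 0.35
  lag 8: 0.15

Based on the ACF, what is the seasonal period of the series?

6

The largest autocorrelation is r_6 = 0.67; the remaining lags stay at or below 0.50. The elevated value at lag 1 (0.50), dropping to 0.25 at lag 2, reflects decaying short-term dependence rather than seasonality.
The dominant spike at lag 6 indicates a seasonal period of 6.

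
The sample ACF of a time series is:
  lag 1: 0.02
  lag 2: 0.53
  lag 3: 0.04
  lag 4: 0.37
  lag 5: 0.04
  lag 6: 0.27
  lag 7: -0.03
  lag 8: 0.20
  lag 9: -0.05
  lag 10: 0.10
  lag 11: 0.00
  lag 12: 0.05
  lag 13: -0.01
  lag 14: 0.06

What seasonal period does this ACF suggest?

2

The largest autocorrelation is r_2 = 0.53, with weaker echoes at lags 4 (0.37), 6 (0.27) and 8 (0.20); the remaining lags stay at or below 0.10.
The dominant spike at lag 2 indicates a seasonal period of 2.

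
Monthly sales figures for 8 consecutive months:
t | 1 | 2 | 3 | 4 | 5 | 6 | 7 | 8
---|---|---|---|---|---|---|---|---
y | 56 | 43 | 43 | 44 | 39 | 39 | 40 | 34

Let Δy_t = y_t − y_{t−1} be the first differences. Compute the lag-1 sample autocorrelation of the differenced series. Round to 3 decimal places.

First differences Δy: -13, 0, 1, -5, 0, 1, -6
Mean of differences = -3.1429
Numerator Σ(Δy_t−Δȳ)(Δy_{t+1}−Δȳ) = -30.3061
Denominator Σ(Δy_t−Δȳ)² = 162.8571
r_1(Δy) = -30.3061 / 162.8571 = -0.186

-0.186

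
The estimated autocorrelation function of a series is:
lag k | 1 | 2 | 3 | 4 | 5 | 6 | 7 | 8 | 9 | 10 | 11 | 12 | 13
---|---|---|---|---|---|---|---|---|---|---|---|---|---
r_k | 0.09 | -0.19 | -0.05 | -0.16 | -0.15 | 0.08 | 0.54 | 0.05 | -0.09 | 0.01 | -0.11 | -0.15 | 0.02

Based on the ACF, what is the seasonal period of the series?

The largest autocorrelation is r_7 = 0.54; the remaining lags stay at or below 0.09.
The dominant spike at lag 7 indicates a seasonal period of 7.

7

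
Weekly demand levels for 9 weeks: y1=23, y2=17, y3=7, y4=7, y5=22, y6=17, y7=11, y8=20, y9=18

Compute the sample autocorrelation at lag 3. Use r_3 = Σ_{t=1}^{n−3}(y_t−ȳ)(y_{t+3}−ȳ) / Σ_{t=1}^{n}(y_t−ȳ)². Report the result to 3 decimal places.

0.015

Mean ȳ = (23 + 17 + 7 + 7 + 22 + 17 + 11 + 20 + 18)/9 = 15.7778
Σ(y_t−ȳ)(y_{t+3}−ȳ) = (-63.3951) + (7.6049) + (-10.7284) + (41.9383) + (26.2716) + (2.7160) = 4.4074
Denominator Σ(y_t−ȳ)² = 293.5556
r_3 = 4.4074 / 293.5556 = 0.015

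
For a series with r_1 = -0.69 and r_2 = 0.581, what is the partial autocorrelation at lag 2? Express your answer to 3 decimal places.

φ_{22} = (r_2 − r_1²) / (1 − r_1²)
r_1² = (-0.69)² = 0.4761
Numerator = 0.581 − 0.4761 = 0.1049; denominator = 1 − 0.4761 = 0.5239
φ_{22} = 0.1049 / 0.5239 = 0.200

0.200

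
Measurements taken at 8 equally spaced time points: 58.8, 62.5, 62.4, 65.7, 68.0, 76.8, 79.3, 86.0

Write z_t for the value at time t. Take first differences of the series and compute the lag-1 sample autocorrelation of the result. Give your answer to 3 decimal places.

First differences Δz: 3.7, -0.1, 3.3, 2.3, 8.8, 2.5, 6.7
Mean of differences = 3.8857
Numerator Σ(Δz_t−Δz̄)(Δz_{t+1}−Δz̄) = -14.4988
Denominator Σ(Δz_t−Δz̄)² = 52.7686
r_1(Δz) = -14.4988 / 52.7686 = -0.275

-0.275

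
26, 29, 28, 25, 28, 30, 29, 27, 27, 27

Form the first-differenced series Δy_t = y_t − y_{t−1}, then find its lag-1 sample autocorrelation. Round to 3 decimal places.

-0.076

First differences Δy: 3, -1, -3, 3, 2, -1, -2, 0, 0
Mean of differences = 0.1111
Numerator Σ(Δy_t−Δȳ)(Δy_{t+1}−Δȳ) = -2.7901
Denominator Σ(Δy_t−Δȳ)² = 36.8889
r_1(Δy) = -2.7901 / 36.8889 = -0.076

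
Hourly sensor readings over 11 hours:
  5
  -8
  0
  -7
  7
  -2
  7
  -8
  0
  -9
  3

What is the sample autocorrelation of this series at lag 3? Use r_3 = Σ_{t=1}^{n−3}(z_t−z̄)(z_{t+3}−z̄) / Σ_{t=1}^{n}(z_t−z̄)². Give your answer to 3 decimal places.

-0.761

Mean z̄ = (5 − 8 + 0 − 7 + 7 − 2 + 7 − 8 + 0 − 9 + 3)/11 = -1.0909
Numerator Σ_{t=1}^{8}(z_t−z̄)(z_{t+3}−z̄) = -289.8430
Denominator Σ(z_t−z̄)² = 380.9091
r_3 = -289.8430 / 380.9091 = -0.761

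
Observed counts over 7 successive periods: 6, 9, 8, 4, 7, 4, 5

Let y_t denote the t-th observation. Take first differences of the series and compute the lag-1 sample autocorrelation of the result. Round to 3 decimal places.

-0.532

First differences Δy: 3, -1, -4, 3, -3, 1
Mean of differences = -0.1667
Numerator Σ(Δy_t−Δȳ)(Δy_{t+1}−Δȳ) = -23.8611
Denominator Σ(Δy_t−Δȳ)² = 44.8333
r_1(Δy) = -23.8611 / 44.8333 = -0.532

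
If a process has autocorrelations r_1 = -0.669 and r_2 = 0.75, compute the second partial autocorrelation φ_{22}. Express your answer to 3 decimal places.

φ_{22} = (r_2 − r_1²) / (1 − r_1²)
r_1² = (-0.669)² = 0.447561
Numerator = 0.75 − 0.4476 = 0.3024; denominator = 1 − 0.4476 = 0.5524
φ_{22} = 0.3024 / 0.5524 = 0.547

0.547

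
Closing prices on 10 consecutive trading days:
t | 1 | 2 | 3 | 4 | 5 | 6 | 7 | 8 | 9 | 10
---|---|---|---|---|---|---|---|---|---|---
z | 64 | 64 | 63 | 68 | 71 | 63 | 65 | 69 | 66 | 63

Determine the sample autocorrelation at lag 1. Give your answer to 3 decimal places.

Mean z̄ = (64 + 64 + 63 + 68 + 71 + 63 + 65 + 69 + 66 + 63)/10 = 65.6000
Numerator Σ_{t=1}^{9}(z_t−z̄)(z_{t+1}−z̄) = -0.7600
Denominator Σ(z_t−z̄)² = 72.4000
r_1 = -0.7600 / 72.4000 = -0.010

-0.010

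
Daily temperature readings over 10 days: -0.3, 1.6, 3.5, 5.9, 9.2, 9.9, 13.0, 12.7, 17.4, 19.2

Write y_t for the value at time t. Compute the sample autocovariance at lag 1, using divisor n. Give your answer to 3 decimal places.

26.099

Mean ȳ = (-0.3 + 1.6 + 3.5 + 5.9 + 9.2 + 9.9 + 13.0 + 12.7 + 17.4 + 19.2)/10 = 9.2100
Σ_{t=1}^{9}(y_t−ȳ)(y_{t+1}−ȳ) = 260.9939
γ_1 = 260.9939 / 10 = 26.099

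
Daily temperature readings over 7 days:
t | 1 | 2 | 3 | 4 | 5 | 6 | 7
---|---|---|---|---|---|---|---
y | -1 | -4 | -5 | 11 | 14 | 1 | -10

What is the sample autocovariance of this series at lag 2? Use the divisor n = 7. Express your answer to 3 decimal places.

Mean ȳ = (-1 − 4 − 5 + 11 + 14 + 1 − 10)/7 = 0.8571
Σ_{t=1}^{5}(y_t−ȳ)(y_{t+2}−ȳ) = -256.6122
γ_2 = -256.6122 / 7 = -36.659

-36.659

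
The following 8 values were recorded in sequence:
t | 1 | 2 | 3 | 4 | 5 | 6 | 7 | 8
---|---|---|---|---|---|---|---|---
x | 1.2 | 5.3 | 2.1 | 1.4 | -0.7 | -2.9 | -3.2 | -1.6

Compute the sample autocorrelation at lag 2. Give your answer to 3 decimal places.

0.196

Mean x̄ = (1.2 + 5.3 + 2.1 + 1.4 − 0.7 − 2.9 − 3.2 − 1.6)/8 = 0.2000
Deviations from mean: 1.0000, 5.1000, 1.9000, 1.2000, -0.9000, -3.1000, -3.4000, -1.8000
Numerator Σ_{t=1}^{6}(x_t−x̄)(x_{t+2}−x̄) = 11.2300
Denominator Σ(x_t−x̄)² = 57.2800
r_2 = 11.2300 / 57.2800 = 0.196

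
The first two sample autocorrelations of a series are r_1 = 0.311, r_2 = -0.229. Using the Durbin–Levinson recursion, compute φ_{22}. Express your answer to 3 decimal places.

φ_{22} = (r_2 − r_1²) / (1 − r_1²)
r_1² = (0.311)² = 0.096721
Numerator = -0.229 − 0.0967 = -0.3257; denominator = 1 − 0.0967 = 0.9033
φ_{22} = -0.3257 / 0.9033 = -0.361

-0.361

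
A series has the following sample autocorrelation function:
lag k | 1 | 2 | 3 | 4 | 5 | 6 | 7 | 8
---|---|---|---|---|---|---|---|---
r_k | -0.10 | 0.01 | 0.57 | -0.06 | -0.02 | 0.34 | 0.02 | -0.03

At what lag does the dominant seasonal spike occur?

The largest autocorrelation is r_3 = 0.57, with a weaker echo at lag 6 (0.34); the remaining lags stay at or below 0.02.
The dominant spike at lag 3 indicates a seasonal period of 3.

3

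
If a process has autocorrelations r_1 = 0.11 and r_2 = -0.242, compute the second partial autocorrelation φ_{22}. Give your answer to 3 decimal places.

-0.257

φ_{22} = (r_2 − r_1²) / (1 − r_1²)
r_1² = (0.11)² = 0.0121
Numerator = -0.242 − 0.0121 = -0.2541; denominator = 1 − 0.0121 = 0.9879
φ_{22} = -0.2541 / 0.9879 = -0.257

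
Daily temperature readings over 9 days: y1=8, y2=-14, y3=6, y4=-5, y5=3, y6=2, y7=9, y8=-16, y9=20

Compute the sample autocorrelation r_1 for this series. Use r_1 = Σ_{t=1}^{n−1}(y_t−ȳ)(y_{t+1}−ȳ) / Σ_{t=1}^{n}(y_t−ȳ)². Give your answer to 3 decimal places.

Mean ȳ = (8 − 14 + 6 − 5 + 3 + 2 + 9 − 16 + 20)/9 = 1.4444
Numerator Σ_{t=1}^{8}(y_t−ȳ)(y_{t+1}−ȳ) = -661.4198
Denominator Σ(y_t−ȳ)² = 1052.2222
r_1 = -661.4198 / 1052.2222 = -0.629

-0.629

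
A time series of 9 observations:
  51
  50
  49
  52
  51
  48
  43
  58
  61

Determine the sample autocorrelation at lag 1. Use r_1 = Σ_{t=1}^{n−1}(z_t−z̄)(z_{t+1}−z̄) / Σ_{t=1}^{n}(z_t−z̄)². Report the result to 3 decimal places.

0.179

Mean z̄ = (51 + 50 + 49 + 52 + 51 + 48 + 43 + 58 + 61)/9 = 51.4444
Numerator Σ_{t=1}^{8}(z_t−z̄)(z_{t+1}−z̄) = 40.4691
Denominator Σ(z_t−z̄)² = 226.2222
r_1 = 40.4691 / 226.2222 = 0.179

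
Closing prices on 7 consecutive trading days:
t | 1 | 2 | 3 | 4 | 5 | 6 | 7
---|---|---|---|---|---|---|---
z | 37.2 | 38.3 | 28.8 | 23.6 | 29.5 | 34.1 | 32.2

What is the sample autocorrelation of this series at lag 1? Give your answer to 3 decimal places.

Mean z̄ = (37.2 + 38.3 + 28.8 + 23.6 + 29.5 + 34.1 + 32.2)/7 = 31.9571
Σ(z_t−z̄)(z_{t+1}−z̄) = (33.2547) + (-20.0253) + (26.3847) + (20.5347) + (-5.2653) + (0.5204) = 55.4039
Denominator Σ(z_t−z̄)² = 158.2171
r_1 = 55.4039 / 158.2171 = 0.350

0.350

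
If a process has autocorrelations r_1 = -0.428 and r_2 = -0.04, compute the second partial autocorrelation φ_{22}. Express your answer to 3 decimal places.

φ_{22} = (r_2 − r_1²) / (1 − r_1²)
r_1² = (-0.428)² = 0.183184
Numerator = -0.04 − 0.1832 = -0.2232; denominator = 1 − 0.1832 = 0.8168
φ_{22} = -0.2232 / 0.8168 = -0.273

-0.273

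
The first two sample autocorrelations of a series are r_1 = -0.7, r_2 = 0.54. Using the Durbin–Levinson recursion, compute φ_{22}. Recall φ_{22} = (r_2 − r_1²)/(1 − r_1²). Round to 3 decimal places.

0.098

φ_{22} = (r_2 − r_1²) / (1 − r_1²)
r_1² = (-0.7)² = 0.49
Numerator = 0.54 − 0.4900 = 0.0500; denominator = 1 − 0.4900 = 0.5100
φ_{22} = 0.0500 / 0.5100 = 0.098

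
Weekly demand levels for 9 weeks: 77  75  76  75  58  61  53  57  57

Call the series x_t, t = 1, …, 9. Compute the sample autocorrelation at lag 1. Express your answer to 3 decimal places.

0.632

Mean x̄ = (77 + 75 + 76 + 75 + 58 + 61 + 53 + 57 + 57)/9 = 65.4444
Numerator Σ_{t=1}^{8}(x_t−x̄)(x_{t+1}−x̄) = 505.8025
Denominator Σ(x_t−x̄)² = 800.2222
r_1 = 505.8025 / 800.2222 = 0.632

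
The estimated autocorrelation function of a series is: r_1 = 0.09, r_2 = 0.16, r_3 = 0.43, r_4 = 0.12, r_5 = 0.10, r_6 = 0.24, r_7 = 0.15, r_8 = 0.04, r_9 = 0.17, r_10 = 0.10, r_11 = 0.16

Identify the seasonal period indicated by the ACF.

3

The largest autocorrelation is r_3 = 0.43, with weaker echoes at lags 6 (0.24) and 9 (0.17); the remaining lags stay at or below 0.16.
The dominant spike at lag 3 indicates a seasonal period of 3.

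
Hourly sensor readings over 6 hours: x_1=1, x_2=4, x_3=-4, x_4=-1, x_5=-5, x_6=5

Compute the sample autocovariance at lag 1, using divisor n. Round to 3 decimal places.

Mean x̄ = (1 + 4 − 4 − 1 − 5 + 5)/6 = 0.0000
Σ_{t=1}^{5}(x_t−x̄)(x_{t+1}−x̄) = -28.0000
γ_1 = -28.0000 / 6 = -4.667

-4.667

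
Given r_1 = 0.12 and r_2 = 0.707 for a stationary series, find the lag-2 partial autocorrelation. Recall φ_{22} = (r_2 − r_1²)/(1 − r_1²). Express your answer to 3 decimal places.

0.703

φ_{22} = (r_2 − r_1²) / (1 − r_1²)
r_1² = (0.12)² = 0.0144
Numerator = 0.707 − 0.0144 = 0.6926; denominator = 1 − 0.0144 = 0.9856
φ_{22} = 0.6926 / 0.9856 = 0.703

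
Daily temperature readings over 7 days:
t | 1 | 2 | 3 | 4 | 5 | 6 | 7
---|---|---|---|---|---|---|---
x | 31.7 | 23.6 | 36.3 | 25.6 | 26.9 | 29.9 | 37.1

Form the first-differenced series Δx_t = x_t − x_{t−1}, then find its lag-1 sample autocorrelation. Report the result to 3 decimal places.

First differences Δx: -8.1, 12.7, -10.7, 1.3, 3.0, 7.2
Mean of differences = 0.9000
Numerator Σ(Δx_t−Δx̄)(Δx_{t+1}−Δx̄) = -233.6500
Denominator Σ(Δx_t−Δx̄)² = 399.0600
r_1(Δx) = -233.6500 / 399.0600 = -0.586

-0.586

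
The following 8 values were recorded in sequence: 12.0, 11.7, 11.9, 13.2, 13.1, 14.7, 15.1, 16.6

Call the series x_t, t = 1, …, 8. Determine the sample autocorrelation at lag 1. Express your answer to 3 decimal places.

0.577

Mean x̄ = (12.0 + 11.7 + 11.9 + 13.2 + 13.1 + 14.7 + 15.1 + 16.6)/8 = 13.5375
Deviations from mean: -1.5375, -1.8375, -1.6375, -0.3375, -0.4375, 1.1625, 1.5625, 3.0625
Σ(x_t−x̄)(x_{t+1}−x̄) = (2.8252) + (3.0089) + (0.5527) + (0.1477) + (-0.5086) + (1.8164) + (4.7852) = 12.6273
Denominator Σ(x_t−x̄)² = 21.8988
r_1 = 12.6273 / 21.8988 = 0.577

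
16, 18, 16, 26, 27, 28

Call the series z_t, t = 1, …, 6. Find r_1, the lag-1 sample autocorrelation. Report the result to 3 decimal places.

Mean z̄ = (16 + 18 + 16 + 26 + 27 + 28)/6 = 21.8333
Deviations from mean: -5.8333, -3.8333, -5.8333, 4.1667, 5.1667, 6.1667
Σ(z_t−z̄)(z_{t+1}−z̄) = (22.3611) + (22.3611) + (-24.3056) + (21.5278) + (31.8611) = 73.8056
Denominator Σ(z_t−z̄)² = 164.8333
r_1 = 73.8056 / 164.8333 = 0.448

0.448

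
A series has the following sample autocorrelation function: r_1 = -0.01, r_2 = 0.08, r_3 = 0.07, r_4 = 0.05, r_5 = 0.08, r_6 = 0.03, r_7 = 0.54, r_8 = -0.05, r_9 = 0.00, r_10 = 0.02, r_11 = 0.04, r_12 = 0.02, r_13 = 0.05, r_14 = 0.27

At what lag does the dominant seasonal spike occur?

7

The largest autocorrelation is r_7 = 0.54, with a weaker echo at lag 14 (0.27); the remaining lags stay at or below 0.08.
The dominant spike at lag 7 indicates a seasonal period of 7.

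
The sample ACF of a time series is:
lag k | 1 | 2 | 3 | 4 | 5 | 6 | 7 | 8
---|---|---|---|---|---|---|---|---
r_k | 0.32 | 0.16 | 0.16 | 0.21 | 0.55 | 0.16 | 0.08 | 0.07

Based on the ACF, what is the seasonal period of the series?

5

The largest autocorrelation is r_5 = 0.55; the remaining lags stay at or below 0.32. The elevated value at lag 1 (0.32), dropping to 0.16 at lag 2, reflects decaying short-term dependence rather than seasonality.
The dominant spike at lag 5 indicates a seasonal period of 5.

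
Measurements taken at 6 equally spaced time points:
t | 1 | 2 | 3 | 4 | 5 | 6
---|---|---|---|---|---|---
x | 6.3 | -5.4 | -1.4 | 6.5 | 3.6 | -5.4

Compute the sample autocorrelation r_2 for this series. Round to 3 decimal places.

Mean x̄ = (6.3 − 5.4 − 1.4 + 6.5 + 3.6 − 5.4)/6 = 0.7000
Deviations from mean: 5.6000, -6.1000, -2.1000, 5.8000, 2.9000, -6.1000
Numerator Σ_{t=1}^{4}(x_t−x̄)(x_{t+2}−x̄) = -88.6100
Denominator Σ(x_t−x̄)² = 152.2400
r_2 = -88.6100 / 152.2400 = -0.582

-0.582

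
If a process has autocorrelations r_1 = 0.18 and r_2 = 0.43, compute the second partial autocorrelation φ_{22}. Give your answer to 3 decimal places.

0.411

φ_{22} = (r_2 − r_1²) / (1 − r_1²)
r_1² = (0.18)² = 0.0324
Numerator = 0.43 − 0.0324 = 0.3976; denominator = 1 − 0.0324 = 0.9676
φ_{22} = 0.3976 / 0.9676 = 0.411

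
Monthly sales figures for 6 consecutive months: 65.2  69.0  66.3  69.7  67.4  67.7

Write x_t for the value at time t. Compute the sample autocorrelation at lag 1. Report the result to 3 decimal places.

Mean x̄ = (65.2 + 69.0 + 66.3 + 69.7 + 67.4 + 67.7)/6 = 67.5500
Σ(x_t−x̄)(x_{t+1}−x̄) = (-3.4075) + (-1.8125) + (-2.6875) + (-0.3225) + (-0.0225) = -8.2525
Denominator Σ(x_t−x̄)² = 13.8550
r_1 = -8.2525 / 13.8550 = -0.596

-0.596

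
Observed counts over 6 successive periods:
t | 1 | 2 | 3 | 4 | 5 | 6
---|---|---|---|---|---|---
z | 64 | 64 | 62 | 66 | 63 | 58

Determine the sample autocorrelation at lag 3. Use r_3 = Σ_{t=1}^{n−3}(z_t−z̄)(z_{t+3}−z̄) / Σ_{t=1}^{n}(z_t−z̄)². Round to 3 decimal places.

0.215

Mean z̄ = (64 + 64 + 62 + 66 + 63 + 58)/6 = 62.8333
Deviations from mean: 1.1667, 1.1667, -0.8333, 3.1667, 0.1667, -4.8333
Σ(z_t−z̄)(z_{t+3}−z̄) = (3.6944) + (0.1944) + (4.0278) = 7.9167
Denominator Σ(z_t−z̄)² = 36.8333
r_3 = 7.9167 / 36.8333 = 0.215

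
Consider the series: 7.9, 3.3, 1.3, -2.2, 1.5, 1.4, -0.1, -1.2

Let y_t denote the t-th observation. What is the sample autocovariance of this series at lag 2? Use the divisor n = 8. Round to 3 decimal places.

-0.919

Mean ȳ = (7.9 + 3.3 + 1.3 − 2.2 + 1.5 + 1.4 − 0.1 − 1.2)/8 = 1.4875
Σ_{t=1}^{6}(y_t−ȳ)(y_{t+2}−ȳ) = -7.3503
γ_2 = -7.3503 / 8 = -0.919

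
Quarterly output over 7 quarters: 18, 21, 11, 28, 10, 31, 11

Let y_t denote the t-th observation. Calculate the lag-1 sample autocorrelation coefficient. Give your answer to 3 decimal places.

Mean ȳ = (18 + 21 + 11 + 28 + 10 + 31 + 11)/7 = 18.5714
Deviations from mean: -0.5714, 2.4286, -7.5714, 9.4286, -8.5714, 12.4286, -7.5714
Numerator Σ_{t=1}^{6}(y_t−ȳ)(y_{t+1}−ȳ) = -372.6122
Denominator Σ(y_t−ȳ)² = 437.7143
r_1 = -372.6122 / 437.7143 = -0.851

-0.851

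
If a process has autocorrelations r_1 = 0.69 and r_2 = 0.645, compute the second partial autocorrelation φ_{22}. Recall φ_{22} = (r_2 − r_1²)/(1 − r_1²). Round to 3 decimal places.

φ_{22} = (r_2 − r_1²) / (1 − r_1²)
r_1² = (0.69)² = 0.4761
Numerator = 0.645 − 0.4761 = 0.1689; denominator = 1 − 0.4761 = 0.5239
φ_{22} = 0.1689 / 0.5239 = 0.322

0.322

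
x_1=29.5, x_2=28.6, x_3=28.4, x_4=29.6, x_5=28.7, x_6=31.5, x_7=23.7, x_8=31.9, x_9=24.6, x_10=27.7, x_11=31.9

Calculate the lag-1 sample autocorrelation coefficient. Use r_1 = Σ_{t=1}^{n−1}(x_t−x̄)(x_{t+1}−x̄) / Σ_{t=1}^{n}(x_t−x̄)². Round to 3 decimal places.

Mean x̄ = (29.5 + 28.6 + 28.4 + 29.6 + 28.7 + 31.5 + 23.7 + 31.9 + 24.6 + 27.7 + 31.9)/11 = 28.7364
Numerator Σ_{t=1}^{10}(x_t−x̄)(x_{t+1}−x̄) = -42.4104
Denominator Σ(x_t−x̄)² = 72.6655
r_1 = -42.4104 / 72.6655 = -0.584

-0.584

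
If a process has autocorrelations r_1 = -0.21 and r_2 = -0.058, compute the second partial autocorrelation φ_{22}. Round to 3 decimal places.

φ_{22} = (r_2 − r_1²) / (1 − r_1²)
r_1² = (-0.21)² = 0.0441
Numerator = -0.058 − 0.0441 = -0.1021; denominator = 1 − 0.0441 = 0.9559
φ_{22} = -0.1021 / 0.9559 = -0.107

-0.107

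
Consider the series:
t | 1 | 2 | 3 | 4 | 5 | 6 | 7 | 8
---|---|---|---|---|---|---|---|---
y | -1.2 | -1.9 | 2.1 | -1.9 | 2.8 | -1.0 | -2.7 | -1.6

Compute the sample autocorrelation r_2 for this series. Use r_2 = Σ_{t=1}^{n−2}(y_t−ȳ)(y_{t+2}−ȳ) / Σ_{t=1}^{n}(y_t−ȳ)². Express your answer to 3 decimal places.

Mean ȳ = (-1.2 − 1.9 + 2.1 − 1.9 + 2.8 − 1.0 − 2.7 − 1.6)/8 = -0.6750
Deviations from mean: -0.5250, -1.2250, 2.7750, -1.2250, 3.4750, -0.3250, -2.0250, -0.9250
Numerator Σ_{t=1}^{6}(y_t−ȳ)(y_{t+2}−ȳ) = 3.3488
Denominator Σ(y_t−ȳ)² = 28.1150
r_2 = 3.3488 / 28.1150 = 0.119

0.119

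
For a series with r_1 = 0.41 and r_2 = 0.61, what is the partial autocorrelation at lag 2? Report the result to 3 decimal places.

φ_{22} = (r_2 − r_1²) / (1 − r_1²)
r_1² = (0.41)² = 0.1681
Numerator = 0.61 − 0.1681 = 0.4419; denominator = 1 − 0.1681 = 0.8319
φ_{22} = 0.4419 / 0.8319 = 0.531

0.531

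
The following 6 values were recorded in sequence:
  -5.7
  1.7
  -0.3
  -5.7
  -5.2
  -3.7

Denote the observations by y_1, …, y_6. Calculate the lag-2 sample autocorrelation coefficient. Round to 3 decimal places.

-0.490

Mean ȳ = (-5.7 + 1.7 − 0.3 − 5.7 − 5.2 − 3.7)/6 = -3.1500
Numerator Σ_{t=1}^{4}(y_t−ȳ)(y_{t+2}−ȳ) = -24.0750
Denominator Σ(y_t−ȳ)² = 49.1550
r_2 = -24.0750 / 49.1550 = -0.490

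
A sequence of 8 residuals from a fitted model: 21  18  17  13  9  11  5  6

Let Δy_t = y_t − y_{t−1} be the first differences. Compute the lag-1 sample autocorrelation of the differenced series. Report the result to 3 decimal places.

-0.697

First differences Δy: -3, -1, -4, -4, 2, -6, 1
Mean of differences = -2.1429
Numerator Σ(Δy_t−Δȳ)(Δy_{t+1}−Δȳ) = -35.4490
Denominator Σ(Δy_t−Δȳ)² = 50.8571
r_1(Δy) = -35.4490 / 50.8571 = -0.697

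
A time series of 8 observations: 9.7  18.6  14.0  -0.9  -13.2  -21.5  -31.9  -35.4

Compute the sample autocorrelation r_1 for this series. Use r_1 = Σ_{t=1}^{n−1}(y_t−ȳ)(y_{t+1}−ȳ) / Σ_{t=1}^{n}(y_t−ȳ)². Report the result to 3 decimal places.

0.719

Mean ȳ = (9.7 + 18.6 + 14.0 − 0.9 − 13.2 − 21.5 − 31.9 − 35.4)/8 = -7.5750
Deviations from mean: 17.2750, 26.1750, 21.5750, 6.6750, -5.6250, -13.9250, -24.3250, -27.8250
Σ(y_t−ȳ)(y_{t+1}−ȳ) = (452.1731) + (564.7256) + (144.0131) + (-37.5469) + (78.3281) + (338.7256) + (676.8431) = 2217.2619
Denominator Σ(y_t−ȳ)² = 3085.0750
r_1 = 2217.2619 / 3085.0750 = 0.719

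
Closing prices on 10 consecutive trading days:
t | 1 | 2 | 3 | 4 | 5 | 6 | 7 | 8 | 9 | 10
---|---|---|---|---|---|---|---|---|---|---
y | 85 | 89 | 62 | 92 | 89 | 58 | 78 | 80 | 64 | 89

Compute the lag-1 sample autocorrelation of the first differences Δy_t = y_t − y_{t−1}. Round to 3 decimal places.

-0.492

First differences Δy: 4, -27, 30, -3, -31, 20, 2, -16, 25
Mean of differences = 0.4444
Numerator Σ(Δy_t−Δȳ)(Δy_{t+1}−Δȳ) = -1916.0864
Denominator Σ(Δy_t−Δȳ)² = 3898.2222
r_1(Δy) = -1916.0864 / 3898.2222 = -0.492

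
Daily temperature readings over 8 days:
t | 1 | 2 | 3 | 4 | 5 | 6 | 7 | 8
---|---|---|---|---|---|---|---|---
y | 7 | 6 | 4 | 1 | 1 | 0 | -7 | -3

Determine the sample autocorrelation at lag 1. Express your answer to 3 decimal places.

Mean ȳ = (7 + 6 + 4 + 1 + 1 + 0 − 7 − 3)/8 = 1.1250
Σ(y_t−ȳ)(y_{t+1}−ȳ) = (28.6406) + (14.0156) + (-0.3594) + (0.0156) + (0.1406) + (9.1406) + (33.5156) = 85.1094
Denominator Σ(y_t−ȳ)² = 150.8750
r_1 = 85.1094 / 150.8750 = 0.564

0.564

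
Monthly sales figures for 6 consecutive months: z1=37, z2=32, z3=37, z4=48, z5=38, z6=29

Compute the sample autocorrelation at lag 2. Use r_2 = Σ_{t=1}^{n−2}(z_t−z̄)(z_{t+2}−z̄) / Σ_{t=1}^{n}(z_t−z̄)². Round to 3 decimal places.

-0.670

Mean z̄ = (37 + 32 + 37 + 48 + 38 + 29)/6 = 36.8333
Deviations from mean: 0.1667, -4.8333, 0.1667, 11.1667, 1.1667, -7.8333
Numerator Σ_{t=1}^{4}(z_t−z̄)(z_{t+2}−z̄) = -141.2222
Denominator Σ(z_t−z̄)² = 210.8333
r_2 = -141.2222 / 210.8333 = -0.670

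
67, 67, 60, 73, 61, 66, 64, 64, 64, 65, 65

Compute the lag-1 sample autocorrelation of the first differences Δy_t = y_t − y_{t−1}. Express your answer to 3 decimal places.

-0.811

First differences Δy: 0, -7, 13, -12, 5, -2, 0, 0, 1, 0
Mean of differences = -0.2000
Numerator Σ(Δy_t−Δȳ)(Δy_{t+1}−Δȳ) = -317.4400
Denominator Σ(Δy_t−Δȳ)² = 391.6000
r_1(Δy) = -317.4400 / 391.6000 = -0.811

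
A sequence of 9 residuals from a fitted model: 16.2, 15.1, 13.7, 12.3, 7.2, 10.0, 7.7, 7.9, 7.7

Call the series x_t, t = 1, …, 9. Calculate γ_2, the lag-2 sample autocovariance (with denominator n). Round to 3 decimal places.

3.751

Mean x̄ = (16.2 + 15.1 + 13.7 + 12.3 + 7.2 + 10.0 + 7.7 + 7.9 + 7.7)/9 = 10.8667
Σ_{t=1}^{7}(x_t−x̄)(x_{t+2}−x̄) = 33.7578
γ_2 = 33.7578 / 9 = 3.751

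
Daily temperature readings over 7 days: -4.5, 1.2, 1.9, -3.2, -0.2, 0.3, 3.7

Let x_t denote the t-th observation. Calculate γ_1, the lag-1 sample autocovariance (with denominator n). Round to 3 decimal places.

-1.075

Mean x̄ = (-4.5 + 1.2 + 1.9 − 3.2 − 0.2 + 0.3 + 3.7)/7 = -0.1143
Deviations: -4.3857, 1.3143, 2.0143, -3.0857, -0.0857, 0.4143, 3.8143
Σ_{t=1}^{6}(x_t−x̄)(x_{t+1}−x̄) = -7.5231
γ_1 = -7.5231 / 7 = -1.075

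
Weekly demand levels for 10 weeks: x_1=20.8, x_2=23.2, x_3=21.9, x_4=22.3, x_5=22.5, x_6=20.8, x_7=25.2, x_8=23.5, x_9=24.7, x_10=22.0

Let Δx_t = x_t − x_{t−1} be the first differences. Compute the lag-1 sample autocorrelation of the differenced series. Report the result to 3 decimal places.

-0.589

First differences Δx: 2.4, -1.3, 0.4, 0.2, -1.7, 4.4, -1.7, 1.2, -2.7
Mean of differences = 0.1333
Numerator Σ(Δx_t−Δx̄)(Δx_{t+1}−Δx̄) = -24.3578
Denominator Σ(Δx_t−Δx̄)² = 41.3600
r_1(Δx) = -24.3578 / 41.3600 = -0.589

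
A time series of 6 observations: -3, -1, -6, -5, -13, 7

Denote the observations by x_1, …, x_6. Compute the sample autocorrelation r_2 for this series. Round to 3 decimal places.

0.014

Mean x̄ = (-3 − 1 − 6 − 5 − 13 + 7)/6 = -3.5000
Deviations from mean: 0.5000, 2.5000, -2.5000, -1.5000, -9.5000, 10.5000
Numerator Σ_{t=1}^{4}(x_t−x̄)(x_{t+2}−x̄) = 3.0000
Denominator Σ(x_t−x̄)² = 215.5000
r_2 = 3.0000 / 215.5000 = 0.014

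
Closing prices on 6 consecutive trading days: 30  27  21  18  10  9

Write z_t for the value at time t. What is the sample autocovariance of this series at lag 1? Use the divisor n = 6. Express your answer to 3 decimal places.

Mean z̄ = (30 + 27 + 21 + 18 + 10 + 9)/6 = 19.1667
Σ_{t=1}^{5}(z_t−z̄)(z_{t+1}−z̄) = 200.9722
γ_1 = 200.9722 / 6 = 33.495

33.495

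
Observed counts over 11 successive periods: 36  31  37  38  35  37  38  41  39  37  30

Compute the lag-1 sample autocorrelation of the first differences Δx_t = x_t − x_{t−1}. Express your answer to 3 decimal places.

-0.092

First differences Δx: -5, 6, 1, -3, 2, 1, 3, -2, -2, -7
Mean of differences = -0.6000
Numerator Σ(Δx_t−Δx̄)(Δx_{t+1}−Δx̄) = -12.7600
Denominator Σ(Δx_t−Δx̄)² = 138.4000
r_1(Δx) = -12.7600 / 138.4000 = -0.092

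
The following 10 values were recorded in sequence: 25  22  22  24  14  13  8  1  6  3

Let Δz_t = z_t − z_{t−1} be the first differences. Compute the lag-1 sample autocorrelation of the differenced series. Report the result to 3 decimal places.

-0.387

First differences Δz: -3, 0, 2, -10, -1, -5, -7, 5, -3
Mean of differences = -2.4444
Numerator Σ(Δz_t−Δz̄)(Δz_{t+1}−Δz̄) = -65.0864
Denominator Σ(Δz_t−Δz̄)² = 168.2222
r_1(Δz) = -65.0864 / 168.2222 = -0.387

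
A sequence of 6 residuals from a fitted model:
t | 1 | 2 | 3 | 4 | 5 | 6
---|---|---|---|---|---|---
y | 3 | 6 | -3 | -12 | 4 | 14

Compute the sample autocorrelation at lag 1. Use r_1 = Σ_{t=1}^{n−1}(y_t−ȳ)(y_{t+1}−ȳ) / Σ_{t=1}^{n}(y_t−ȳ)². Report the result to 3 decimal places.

Mean ȳ = (3 + 6 − 3 − 12 + 4 + 14)/6 = 2.0000
Σ(y_t−ȳ)(y_{t+1}−ȳ) = (4.0000) + (-20.0000) + (70.0000) + (-28.0000) + (24.0000) = 50.0000
Denominator Σ(y_t−ȳ)² = 386.0000
r_1 = 50.0000 / 386.0000 = 0.130

0.130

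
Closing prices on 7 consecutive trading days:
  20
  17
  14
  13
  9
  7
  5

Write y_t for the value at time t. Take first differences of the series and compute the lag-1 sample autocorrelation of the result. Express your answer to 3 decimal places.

-0.591

First differences Δy: -3, -3, -1, -4, -2, -2
Mean of differences = -2.5000
Numerator Σ(Δy_t−Δȳ)(Δy_{t+1}−Δȳ) = -3.2500
Denominator Σ(Δy_t−Δȳ)² = 5.5000
r_1(Δy) = -3.2500 / 5.5000 = -0.591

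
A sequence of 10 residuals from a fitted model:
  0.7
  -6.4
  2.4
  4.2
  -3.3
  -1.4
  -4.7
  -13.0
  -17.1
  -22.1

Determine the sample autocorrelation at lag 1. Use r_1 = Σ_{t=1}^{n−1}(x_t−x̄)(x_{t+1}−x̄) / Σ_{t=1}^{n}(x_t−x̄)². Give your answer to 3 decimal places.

Mean x̄ = (0.7 − 6.4 + 2.4 + 4.2 − 3.3 − 1.4 − 4.7 − 13.0 − 17.1 − 22.1)/10 = -6.0700
Numerator Σ_{t=1}^{9}(x_t−x̄)(x_{t+1}−x̄) = 373.4941
Denominator Σ(x_t−x̄)² = 681.1610
r_1 = 373.4941 / 681.1610 = 0.548

0.548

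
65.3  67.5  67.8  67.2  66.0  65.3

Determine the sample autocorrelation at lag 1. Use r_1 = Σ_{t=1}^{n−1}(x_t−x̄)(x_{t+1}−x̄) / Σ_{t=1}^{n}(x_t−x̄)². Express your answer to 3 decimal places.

Mean x̄ = (65.3 + 67.5 + 67.8 + 67.2 + 66.0 + 65.3)/6 = 66.5167
Deviations from mean: -1.2167, 0.9833, 1.2833, 0.6833, -0.5167, -1.2167
Σ(x_t−x̄)(x_{t+1}−x̄) = (-1.1964) + (1.2619) + (0.8769) + (-0.3531) + (0.6286) = 1.2181
Denominator Σ(x_t−x̄)² = 6.3083
r_1 = 1.2181 / 6.3083 = 0.193

0.193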